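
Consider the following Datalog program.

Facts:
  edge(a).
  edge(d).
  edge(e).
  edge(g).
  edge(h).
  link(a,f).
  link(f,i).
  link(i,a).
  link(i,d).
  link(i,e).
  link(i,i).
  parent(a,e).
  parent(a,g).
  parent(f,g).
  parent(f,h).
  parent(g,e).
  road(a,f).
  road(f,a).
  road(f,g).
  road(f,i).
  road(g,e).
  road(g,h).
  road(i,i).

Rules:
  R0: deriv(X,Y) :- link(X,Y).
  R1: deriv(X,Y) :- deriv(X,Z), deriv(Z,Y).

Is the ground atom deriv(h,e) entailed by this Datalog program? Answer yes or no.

round 1: derive deriv(a,f) via R0 from link(a,f)
round 1: derive deriv(f,i) via R0 from link(f,i)
round 1: derive deriv(i,a) via R0 from link(i,a)
round 1: derive deriv(i,d) via R0 from link(i,d)
round 1: derive deriv(i,e) via R0 from link(i,e)
round 1: derive deriv(i,i) via R0 from link(i,i)
round 2: derive deriv(a,i) via R1 from deriv(a,f), deriv(f,i)
round 2: derive deriv(f,a) via R1 from deriv(f,i), deriv(i,a)
round 2: derive deriv(f,d) via R1 from deriv(f,i), deriv(i,d)
round 2: derive deriv(f,e) via R1 from deriv(f,i), deriv(i,e)
round 2: derive deriv(i,f) via R1 from deriv(i,a), deriv(a,f)
round 3: derive deriv(a,a) via R1 from deriv(a,f), deriv(f,a)
round 3: derive deriv(a,d) via R1 from deriv(a,f), deriv(f,d)
round 3: derive deriv(a,e) via R1 from deriv(a,f), deriv(f,e)
round 3: derive deriv(f,f) via R1 from deriv(f,a), deriv(a,f)

no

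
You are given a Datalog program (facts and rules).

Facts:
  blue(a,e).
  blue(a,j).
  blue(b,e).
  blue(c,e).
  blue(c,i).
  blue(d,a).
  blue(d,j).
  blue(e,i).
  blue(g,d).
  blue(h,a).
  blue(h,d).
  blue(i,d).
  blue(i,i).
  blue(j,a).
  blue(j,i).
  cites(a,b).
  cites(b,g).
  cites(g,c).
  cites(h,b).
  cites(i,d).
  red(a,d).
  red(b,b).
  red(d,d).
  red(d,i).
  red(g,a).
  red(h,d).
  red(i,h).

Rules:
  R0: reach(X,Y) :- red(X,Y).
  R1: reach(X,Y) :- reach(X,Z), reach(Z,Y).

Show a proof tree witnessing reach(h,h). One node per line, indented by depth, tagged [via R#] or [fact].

round 1: derive reach(a,d) via R0 from red(a,d)
round 1: derive reach(b,b) via R0 from red(b,b)
round 1: derive reach(d,d) via R0 from red(d,d)
round 1: derive reach(d,i) via R0 from red(d,i)
round 1: derive reach(g,a) via R0 from red(g,a)
round 1: derive reach(h,d) via R0 from red(h,d)
round 1: derive reach(i,h) via R0 from red(i,h)
round 2: derive reach(a,i) via R1 from reach(a,d), reach(d,i)
round 2: derive reach(d,h) via R1 from reach(d,i), reach(i,h)
round 2: derive reach(g,d) via R1 from reach(g,a), reach(a,d)
round 2: derive reach(h,i) via R1 from reach(h,d), reach(d,i)
round 2: derive reach(i,d) via R1 from reach(i,h), reach(h,d)
round 3: derive reach(a,h) via R1 from reach(a,d), reach(d,h)
round 3: derive reach(g,h) via R1 from reach(g,d), reach(d,h)
round 3: derive reach(g,i) via R1 from reach(g,a), reach(a,i)
round 3: derive reach(h,h) via R1 from reach(h,d), reach(d,h)
round 3: derive reach(i,i) via R1 from reach(i,d), reach(d,i)

reach(h,h)  [via R1]
  reach(h,d)  [via R0]
    red(h,d)  [fact]
  reach(d,h)  [via R1]
    reach(d,i)  [via R0]
      red(d,i)  [fact]
    reach(i,h)  [via R0]
      red(i,h)  [fact]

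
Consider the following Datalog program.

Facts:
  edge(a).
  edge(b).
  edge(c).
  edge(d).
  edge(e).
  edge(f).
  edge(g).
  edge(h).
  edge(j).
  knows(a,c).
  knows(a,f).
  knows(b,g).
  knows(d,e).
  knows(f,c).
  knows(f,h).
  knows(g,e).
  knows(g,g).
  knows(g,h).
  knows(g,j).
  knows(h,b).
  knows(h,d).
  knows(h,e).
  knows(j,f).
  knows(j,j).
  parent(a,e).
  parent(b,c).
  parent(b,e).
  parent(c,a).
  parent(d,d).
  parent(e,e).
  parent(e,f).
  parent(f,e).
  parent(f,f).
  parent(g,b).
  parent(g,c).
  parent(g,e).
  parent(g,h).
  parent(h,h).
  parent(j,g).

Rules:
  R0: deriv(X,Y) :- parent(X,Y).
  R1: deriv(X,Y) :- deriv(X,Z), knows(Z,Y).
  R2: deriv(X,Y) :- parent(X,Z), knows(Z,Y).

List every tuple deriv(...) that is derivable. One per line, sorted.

round 1: derive deriv(a,e) via R0 from parent(a,e)
round 1: derive deriv(b,c) via R0 from parent(b,c)
round 1: derive deriv(b,e) via R0 from parent(b,e)
round 1: derive deriv(c,a) via R0 from parent(c,a)
round 1: derive deriv(d,d) via R0 from parent(d,d)
round 1: derive deriv(e,e) via R0 from parent(e,e)
round 1: derive deriv(e,f) via R0 from parent(e,f)
round 1: derive deriv(f,e) via R0 from parent(f,e)
round 1: derive deriv(f,f) via R0 from parent(f,f)
round 1: derive deriv(g,b) via R0 from parent(g,b)
round 1: derive deriv(g,c) via R0 from parent(g,c)
round 1: derive deriv(g,e) via R0 from parent(g,e)
round 1: derive deriv(g,h) via R0 from parent(g,h)
round 1: derive deriv(h,h) via R0 from parent(h,h)
round 1: derive deriv(j,g) via R0 from parent(j,g)
round 1: derive deriv(c,c) via R2 from parent(c,a), knows(a,c)
round 1: derive deriv(c,f) via R2 from parent(c,a), knows(a,f)
round 1: derive deriv(d,e) via R2 from parent(d,d), knows(d,e)
round 1: derive deriv(e,c) via R2 from parent(e,f), knows(f,c)
round 1: derive deriv(e,h) via R2 from parent(e,f), knows(f,h)
round 1: derive deriv(f,c) via R2 from parent(f,f), knows(f,c)
round 1: derive deriv(f,h) via R2 from parent(f,f), knows(f,h)
round 1: derive deriv(g,d) via R2 from parent(g,h), knows(h,d)
round 1: derive deriv(g,g) via R2 from parent(g,b), knows(b,g)
round 1: derive deriv(h,b) via R2 from parent(h,h), knows(h,b)
round 1: derive deriv(h,d) via R2 from parent(h,h), knows(h,d)
round 1: derive deriv(h,e) via R2 from parent(h,h), knows(h,e)
round 1: derive deriv(j,e) via R2 from parent(j,g), knows(g,e)
round 1: derive deriv(j,h) via R2 from parent(j,g), knows(g,h)
round 1: derive deriv(j,j) via R2 from parent(j,g), knows(g,j)
round 2: derive deriv(c,h) via R1 from deriv(c,f), knows(f,h)
round 2: derive deriv(e,b) via R1 from deriv(e,h), knows(h,b)
round 2: derive deriv(e,d) via R1 from deriv(e,h), knows(h,d)
round 2: derive deriv(f,b) via R1 from deriv(f,h), knows(h,b)
round 2: derive deriv(f,d) via R1 from deriv(f,h), knows(h,d)
round 2: derive deriv(g,j) via R1 from deriv(g,g), knows(g,j)
round 2: derive deriv(h,g) via R1 from deriv(h,b), knows(b,g)
round 2: derive deriv(j,b) via R1 from deriv(j,h), knows(h,b)
round 2: derive deriv(j,d) via R1 from deriv(j,h), knows(h,d)
round 2: derive deriv(j,f) via R1 from deriv(j,j), knows(j,f)
round 3: derive deriv(c,b) via R1 from deriv(c,h), knows(h,b)
round 3: derive deriv(c,d) via R1 from deriv(c,h), knows(h,d)
round 3: derive deriv(c,e) via R1 from deriv(c,h), knows(h,e)
round 3: derive deriv(e,g) via R1 from deriv(e,b), knows(b,g)
round 3: derive deriv(f,g) via R1 from deriv(f,b), knows(b,g)
round 3: derive deriv(g,f) via R1 from deriv(g,j), knows(j,f)
round 3: derive deriv(h,j) via R1 from deriv(h,g), knows(g,j)
round 3: derive deriv(j,c) via R1 from deriv(j,f), knows(f,c)
round 4: derive deriv(c,g) via R1 from deriv(c,b), knows(b,g)
round 4: derive deriv(e,j) via R1 from deriv(e,g), knows(g,j)
round 4: derive deriv(f,j) via R1 from deriv(f,g), knows(g,j)
round 4: derive deriv(h,f) via R1 from deriv(h,j), knows(j,f)
round 5: derive deriv(c,j) via R1 from deriv(c,g), knows(g,j)
round 5: derive deriv(h,c) via R1 from deriv(h,f), knows(f,c)

deriv(a,e)
deriv(b,c)
deriv(b,e)
deriv(c,a)
deriv(c,b)
deriv(c,c)
deriv(c,d)
deriv(c,e)
deriv(c,f)
deriv(c,g)
deriv(c,h)
deriv(c,j)
deriv(d,d)
deriv(d,e)
deriv(e,b)
deriv(e,c)
deriv(e,d)
deriv(e,e)
deriv(e,f)
deriv(e,g)
deriv(e,h)
deriv(e,j)
deriv(f,b)
deriv(f,c)
deriv(f,d)
deriv(f,e)
deriv(f,f)
deriv(f,g)
deriv(f,h)
deriv(f,j)
deriv(g,b)
deriv(g,c)
deriv(g,d)
deriv(g,e)
deriv(g,f)
deriv(g,g)
deriv(g,h)
deriv(g,j)
deriv(h,b)
deriv(h,c)
deriv(h,d)
deriv(h,e)
deriv(h,f)
deriv(h,g)
deriv(h,h)
deriv(h,j)
deriv(j,b)
deriv(j,c)
deriv(j,d)
deriv(j,e)
deriv(j,f)
deriv(j,g)
deriv(j,h)
deriv(j,j)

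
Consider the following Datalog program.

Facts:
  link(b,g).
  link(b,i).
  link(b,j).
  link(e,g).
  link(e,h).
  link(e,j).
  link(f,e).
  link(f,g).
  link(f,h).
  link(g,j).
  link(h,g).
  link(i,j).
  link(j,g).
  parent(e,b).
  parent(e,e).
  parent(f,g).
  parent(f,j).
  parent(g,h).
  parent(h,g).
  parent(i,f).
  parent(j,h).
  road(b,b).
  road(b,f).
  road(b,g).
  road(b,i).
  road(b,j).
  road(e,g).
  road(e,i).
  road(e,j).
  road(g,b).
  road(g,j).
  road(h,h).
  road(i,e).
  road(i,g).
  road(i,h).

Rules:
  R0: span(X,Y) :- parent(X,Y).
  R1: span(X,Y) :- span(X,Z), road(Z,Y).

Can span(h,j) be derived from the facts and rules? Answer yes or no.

round 1: derive span(e,b) via R0 from parent(e,b)
round 1: derive span(e,e) via R0 from parent(e,e)
round 1: derive span(f,g) via R0 from parent(f,g)
round 1: derive span(f,j) via R0 from parent(f,j)
round 1: derive span(g,h) via R0 from parent(g,h)
round 1: derive span(h,g) via R0 from parent(h,g)
round 1: derive span(i,f) via R0 from parent(i,f)
round 1: derive span(j,h) via R0 from parent(j,h)
round 2: derive span(e,f) via R1 from span(e,b), road(b,f)
round 2: derive span(e,g) via R1 from span(e,b), road(b,g)
round 2: derive span(e,i) via R1 from span(e,b), road(b,i)
round 2: derive span(e,j) via R1 from span(e,b), road(b,j)
round 2: derive span(f,b) via R1 from span(f,g), road(g,b)
round 2: derive span(h,b) via R1 from span(h,g), road(g,b)
round 2: derive span(h,j) via R1 from span(h,g), road(g,j)
round 3: derive span(e,h) via R1 from span(e,i), road(i,h)
round 3: derive span(f,f) via R1 from span(f,b), road(b,f)
round 3: derive span(f,i) via R1 from span(f,b), road(b,i)
round 3: derive span(h,f) via R1 from span(h,b), road(b,f)
round 3: derive span(h,i) via R1 from span(h,b), road(b,i)
round 4: derive span(f,e) via R1 from span(f,i), road(i,e)
round 4: derive span(f,h) via R1 from span(f,i), road(i,h)
round 4: derive span(h,e) via R1 from span(h,i), road(i,e)
round 4: derive span(h,h) via R1 from span(h,i), road(i,h)

yes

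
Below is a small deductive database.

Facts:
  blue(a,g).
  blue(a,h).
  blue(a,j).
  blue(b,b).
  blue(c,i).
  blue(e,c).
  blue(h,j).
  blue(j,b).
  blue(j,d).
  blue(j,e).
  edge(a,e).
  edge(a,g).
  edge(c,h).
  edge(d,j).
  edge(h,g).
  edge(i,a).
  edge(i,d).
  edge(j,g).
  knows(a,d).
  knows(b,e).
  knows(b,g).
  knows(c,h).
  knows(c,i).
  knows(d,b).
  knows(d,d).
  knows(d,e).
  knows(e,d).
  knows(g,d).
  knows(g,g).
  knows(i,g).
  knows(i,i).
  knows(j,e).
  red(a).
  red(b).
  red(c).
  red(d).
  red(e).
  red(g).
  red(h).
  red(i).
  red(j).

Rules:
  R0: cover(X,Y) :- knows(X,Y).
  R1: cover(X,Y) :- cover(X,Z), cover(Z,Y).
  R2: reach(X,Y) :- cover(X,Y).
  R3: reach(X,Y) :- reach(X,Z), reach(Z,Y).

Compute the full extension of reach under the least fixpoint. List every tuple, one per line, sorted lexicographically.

reach(a,b)
reach(a,d)
reach(a,e)
reach(a,g)
reach(b,b)
reach(b,d)
reach(b,e)
reach(b,g)
reach(c,b)
reach(c,d)
reach(c,e)
reach(c,g)
reach(c,h)
reach(c,i)
reach(d,b)
reach(d,d)
reach(d,e)
reach(d,g)
reach(e,b)
reach(e,d)
reach(e,e)
reach(e,g)
reach(g,b)
reach(g,d)
reach(g,e)
reach(g,g)
reach(i,b)
reach(i,d)
reach(i,e)
reach(i,g)
reach(i,i)
reach(j,b)
reach(j,d)
reach(j,e)
reach(j,g)

round 1: derive cover(a,d) via R0 from knows(a,d)
round 1: derive cover(b,e) via R0 from knows(b,e)
round 1: derive cover(b,g) via R0 from knows(b,g)
round 1: derive cover(c,h) via R0 from knows(c,h)
round 1: derive cover(c,i) via R0 from knows(c,i)
round 1: derive cover(d,b) via R0 from knows(d,b)
round 1: derive cover(d,d) via R0 from knows(d,d)
round 1: derive cover(d,e) via R0 from knows(d,e)
round 1: derive cover(e,d) via R0 from knows(e,d)
round 1: derive cover(g,d) via R0 from knows(g,d)
round 1: derive cover(g,g) via R0 from knows(g,g)
round 1: derive cover(i,g) via R0 from knows(i,g)
round 1: derive cover(i,i) via R0 from knows(i,i)
round 1: derive cover(j,e) via R0 from knows(j,e)
round 2: derive cover(a,b) via R1 from cover(a,d), cover(d,b)
round 2: derive cover(a,e) via R1 from cover(a,d), cover(d,e)
round 2: derive cover(b,d) via R1 from cover(b,e), cover(e,d)
round 2: derive cover(c,g) via R1 from cover(c,i), cover(i,g)
round 2: derive cover(d,g) via R1 from cover(d,b), cover(b,g)
round 2: derive cover(e,b) via R1 from cover(e,d), cover(d,b)
round 2: derive cover(e,e) via R1 from cover(e,d), cover(d,e)
round 2: derive cover(g,b) via R1 from cover(g,d), cover(d,b)
round 2: derive cover(g,e) via R1 from cover(g,d), cover(d,e)
round 2: derive cover(i,d) via R1 from cover(i,g), cover(g,d)
round 2: derive cover(j,d) via R1 from cover(j,e), cover(e,d)
round 2: derive reach(a,d) via R2 from cover(a,d)
round 2: derive reach(b,e) via R2 from cover(b,e)
round 2: derive reach(b,g) via R2 from cover(b,g)
round 2: derive reach(c,h) via R2 from cover(c,h)
round 2: derive reach(c,i) via R2 from cover(c,i)
round 2: derive reach(d,b) via R2 from cover(d,b)
round 2: derive reach(d,d) via R2 from cover(d,d)
round 2: derive reach(d,e) via R2 from cover(d,e)
round 2: derive reach(e,d) via R2 from cover(e,d)
round 2: derive reach(g,d) via R2 from cover(g,d)
round 2: derive reach(g,g) via R2 from cover(g,g)
round 2: derive reach(i,g) via R2 from cover(i,g)
round 2: derive reach(i,i) via R2 from cover(i,i)
round 2: derive reach(j,e) via R2 from cover(j,e)
round 3: derive cover(a,g) via R1 from cover(a,b), cover(b,g)
round 3: derive cover(b,b) via R1 from cover(b,d), cover(d,b)
round 3: derive cover(c,b) via R1 from cover(c,g), cover(g,b)
round 3: derive cover(c,d) via R1 from cover(c,g), cover(g,d)
round 3: derive cover(c,e) via R1 from cover(c,g), cover(g,e)
round 3: derive cover(e,g) via R1 from cover(e,b), cover(b,g)
round 3: derive cover(i,b) via R1 from cover(i,d), cover(d,b)
round 3: derive cover(i,e) via R1 from cover(i,d), cover(d,e)
round 3: derive cover(j,b) via R1 from cover(j,d), cover(d,b)
round 3: derive cover(j,g) via R1 from cover(j,d), cover(d,g)
round 3: derive reach(a,b) via R2 from cover(a,b)
round 3: derive reach(a,e) via R2 from cover(a,e)
round 3: derive reach(b,d) via R2 from cover(b,d)
round 3: derive reach(c,g) via R2 from cover(c,g)
round 3: derive reach(d,g) via R2 from cover(d,g)
round 3: derive reach(e,b) via R2 from cover(e,b)
round 3: derive reach(e,e) via R2 from cover(e,e)
round 3: derive reach(g,b) via R2 from cover(g,b)
round 3: derive reach(g,e) via R2 from cover(g,e)
round 3: derive reach(i,d) via R2 from cover(i,d)
round 3: derive reach(j,d) via R2 from cover(j,d)
round 4: derive reach(a,g) via R2 from cover(a,g)
round 4: derive reach(b,b) via R2 from cover(b,b)
round 4: derive reach(c,b) via R2 from cover(c,b)
round 4: derive reach(c,d) via R2 from cover(c,d)
round 4: derive reach(c,e) via R2 from cover(c,e)
round 4: derive reach(e,g) via R2 from cover(e,g)
round 4: derive reach(i,b) via R2 from cover(i,b)
round 4: derive reach(i,e) via R2 from cover(i,e)
round 4: derive reach(j,b) via R2 from cover(j,b)
round 4: derive reach(j,g) via R2 from cover(j,g)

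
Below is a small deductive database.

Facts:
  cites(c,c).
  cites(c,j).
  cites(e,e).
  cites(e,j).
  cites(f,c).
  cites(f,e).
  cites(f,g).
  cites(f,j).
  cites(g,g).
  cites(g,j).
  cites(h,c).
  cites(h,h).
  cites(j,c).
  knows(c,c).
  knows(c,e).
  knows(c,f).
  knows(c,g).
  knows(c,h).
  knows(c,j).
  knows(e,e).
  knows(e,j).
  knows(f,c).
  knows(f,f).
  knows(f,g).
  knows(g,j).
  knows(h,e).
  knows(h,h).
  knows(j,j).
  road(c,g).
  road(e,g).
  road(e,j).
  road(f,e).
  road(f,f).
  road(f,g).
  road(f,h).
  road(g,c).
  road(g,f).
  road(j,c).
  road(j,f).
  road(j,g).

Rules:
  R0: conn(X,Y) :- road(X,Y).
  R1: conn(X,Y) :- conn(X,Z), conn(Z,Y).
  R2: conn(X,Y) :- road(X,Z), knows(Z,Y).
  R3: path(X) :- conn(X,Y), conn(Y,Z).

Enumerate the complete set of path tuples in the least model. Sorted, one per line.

round 1: derive conn(c,g) via R0 from road(c,g)
round 1: derive conn(e,g) via R0 from road(e,g)
round 1: derive conn(e,j) via R0 from road(e,j)
round 1: derive conn(f,e) via R0 from road(f,e)
round 1: derive conn(f,f) via R0 from road(f,f)
round 1: derive conn(f,g) via R0 from road(f,g)
round 1: derive conn(f,h) via R0 from road(f,h)
round 1: derive conn(g,c) via R0 from road(g,c)
round 1: derive conn(g,f) via R0 from road(g,f)
round 1: derive conn(j,c) via R0 from road(j,c)
round 1: derive conn(j,f) via R0 from road(j,f)
round 1: derive conn(j,g) via R0 from road(j,g)
round 1: derive conn(c,j) via R2 from road(c,g), knows(g,j)
round 1: derive conn(f,c) via R2 from road(f,f), knows(f,c)
round 1: derive conn(f,j) via R2 from road(f,e), knows(e,j)
round 1: derive conn(g,e) via R2 from road(g,c), knows(c,e)
round 1: derive conn(g,g) via R2 from road(g,c), knows(c,g)
round 1: derive conn(g,h) via R2 from road(g,c), knows(c,h)
round 1: derive conn(g,j) via R2 from road(g,c), knows(c,j)
round 1: derive conn(j,e) via R2 from road(j,c), knows(c,e)
round 1: derive conn(j,h) via R2 from road(j,c), knows(c,h)
round 1: derive conn(j,j) via R2 from road(j,c), knows(c,j)
round 2: derive conn(c,c) via R1 from conn(c,g), conn(g,c)
round 2: derive conn(c,e) via R1 from conn(c,g), conn(g,e)
round 2: derive conn(c,f) via R1 from conn(c,g), conn(g,f)
round 2: derive conn(c,h) via R1 from conn(c,g), conn(g,h)
round 2: derive conn(e,c) via R1 from conn(e,g), conn(g,c)
round 2: derive conn(e,e) via R1 from conn(e,g), conn(g,e)
round 2: derive conn(e,f) via R1 from conn(e,g), conn(g,f)
round 2: derive conn(e,h) via R1 from conn(e,g), conn(g,h)
round 2: derive path(c) via R3 from conn(c,g), conn(g,c)
round 2: derive path(e) via R3 from conn(e,g), conn(g,c)
round 2: derive path(f) via R3 from conn(f,c), conn(c,g)
round 2: derive path(g) via R3 from conn(g,c), conn(c,g)
round 2: derive path(j) via R3 from conn(j,c), conn(c,g)

path(c)
path(e)
path(f)
path(g)
path(j)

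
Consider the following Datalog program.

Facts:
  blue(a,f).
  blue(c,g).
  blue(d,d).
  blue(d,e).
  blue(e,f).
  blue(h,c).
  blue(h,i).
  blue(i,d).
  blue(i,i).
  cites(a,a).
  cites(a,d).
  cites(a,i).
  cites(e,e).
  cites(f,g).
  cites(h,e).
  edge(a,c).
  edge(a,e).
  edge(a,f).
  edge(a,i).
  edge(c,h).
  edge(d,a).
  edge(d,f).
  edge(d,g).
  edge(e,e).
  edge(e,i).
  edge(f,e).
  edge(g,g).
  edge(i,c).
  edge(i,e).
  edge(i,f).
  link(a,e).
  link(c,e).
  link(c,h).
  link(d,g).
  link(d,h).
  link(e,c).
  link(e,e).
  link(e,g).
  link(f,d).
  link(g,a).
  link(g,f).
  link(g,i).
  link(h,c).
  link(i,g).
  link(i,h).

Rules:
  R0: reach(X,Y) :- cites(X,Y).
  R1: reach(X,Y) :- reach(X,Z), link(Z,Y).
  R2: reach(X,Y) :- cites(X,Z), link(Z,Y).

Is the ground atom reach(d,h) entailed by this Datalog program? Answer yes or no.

no

round 1: derive reach(a,a) via R0 from cites(a,a)
round 1: derive reach(a,d) via R0 from cites(a,d)
round 1: derive reach(a,i) via R0 from cites(a,i)
round 1: derive reach(e,e) via R0 from cites(e,e)
round 1: derive reach(f,g) via R0 from cites(f,g)
round 1: derive reach(h,e) via R0 from cites(h,e)
round 1: derive reach(a,e) via R2 from cites(a,a), link(a,e)
round 1: derive reach(a,g) via R2 from cites(a,d), link(d,g)
round 1: derive reach(a,h) via R2 from cites(a,d), link(d,h)
round 1: derive reach(e,c) via R2 from cites(e,e), link(e,c)
round 1: derive reach(e,g) via R2 from cites(e,e), link(e,g)
round 1: derive reach(f,a) via R2 from cites(f,g), link(g,a)
round 1: derive reach(f,f) via R2 from cites(f,g), link(g,f)
round 1: derive reach(f,i) via R2 from cites(f,g), link(g,i)
round 1: derive reach(h,c) via R2 from cites(h,e), link(e,c)
round 1: derive reach(h,g) via R2 from cites(h,e), link(e,g)
round 2: derive reach(a,c) via R1 from reach(a,e), link(e,c)
round 2: derive reach(a,f) via R1 from reach(a,g), link(g,f)
round 2: derive reach(e,a) via R1 from reach(e,g), link(g,a)
round 2: derive reach(e,f) via R1 from reach(e,g), link(g,f)
round 2: derive reach(e,h) via R1 from reach(e,c), link(c,h)
round 2: derive reach(e,i) via R1 from reach(e,g), link(g,i)
round 2: derive reach(f,d) via R1 from reach(f,f), link(f,d)
round 2: derive reach(f,e) via R1 from reach(f,a), link(a,e)
round 2: derive reach(f,h) via R1 from reach(f,i), link(i,h)
round 2: derive reach(h,a) via R1 from reach(h,g), link(g,a)
round 2: derive reach(h,f) via R1 from reach(h,g), link(g,f)
round 2: derive reach(h,h) via R1 from reach(h,c), link(c,h)
round 2: derive reach(h,i) via R1 from reach(h,g), link(g,i)
round 3: derive reach(e,d) via R1 from reach(e,f), link(f,d)
round 3: derive reach(f,c) via R1 from reach(f,e), link(e,c)
round 3: derive reach(h,d) via R1 from reach(h,f), link(f,d)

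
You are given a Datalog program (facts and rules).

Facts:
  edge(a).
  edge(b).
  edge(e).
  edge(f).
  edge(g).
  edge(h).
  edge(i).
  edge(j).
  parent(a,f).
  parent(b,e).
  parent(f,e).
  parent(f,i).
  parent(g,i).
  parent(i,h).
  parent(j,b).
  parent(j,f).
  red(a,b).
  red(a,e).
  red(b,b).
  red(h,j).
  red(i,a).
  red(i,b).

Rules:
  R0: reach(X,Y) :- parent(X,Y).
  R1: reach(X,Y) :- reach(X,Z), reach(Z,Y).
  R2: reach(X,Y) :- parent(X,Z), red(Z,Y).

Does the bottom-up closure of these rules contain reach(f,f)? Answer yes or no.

yes

round 1: derive reach(a,f) via R0 from parent(a,f)
round 1: derive reach(b,e) via R0 from parent(b,e)
round 1: derive reach(f,e) via R0 from parent(f,e)
round 1: derive reach(f,i) via R0 from parent(f,i)
round 1: derive reach(g,i) via R0 from parent(g,i)
round 1: derive reach(i,h) via R0 from parent(i,h)
round 1: derive reach(j,b) via R0 from parent(j,b)
round 1: derive reach(j,f) via R0 from parent(j,f)
round 1: derive reach(f,a) via R2 from parent(f,i), red(i,a)
round 1: derive reach(f,b) via R2 from parent(f,i), red(i,b)
round 1: derive reach(g,a) via R2 from parent(g,i), red(i,a)
round 1: derive reach(g,b) via R2 from parent(g,i), red(i,b)
round 1: derive reach(i,j) via R2 from parent(i,h), red(h,j)
round 2: derive reach(a,a) via R1 from reach(a,f), reach(f,a)
round 2: derive reach(a,b) via R1 from reach(a,f), reach(f,b)
round 2: derive reach(a,e) via R1 from reach(a,f), reach(f,e)
round 2: derive reach(a,i) via R1 from reach(a,f), reach(f,i)
round 2: derive reach(f,f) via R1 from reach(f,a), reach(a,f)
round 2: derive reach(f,h) via R1 from reach(f,i), reach(i,h)
round 2: derive reach(f,j) via R1 from reach(f,i), reach(i,j)
round 2: derive reach(g,e) via R1 from reach(g,b), reach(b,e)
round 2: derive reach(g,f) via R1 from reach(g,a), reach(a,f)
round 2: derive reach(g,h) via R1 from reach(g,i), reach(i,h)
round 2: derive reach(g,j) via R1 from reach(g,i), reach(i,j)
round 2: derive reach(i,b) via R1 from reach(i,j), reach(j,b)
round 2: derive reach(i,f) via R1 from reach(i,j), reach(j,f)
round 2: derive reach(j,a) via R1 from reach(j,f), reach(f,a)
round 2: derive reach(j,e) via R1 from reach(j,b), reach(b,e)
round 2: derive reach(j,i) via R1 from reach(j,f), reach(f,i)
round 3: derive reach(a,h) via R1 from reach(a,f), reach(f,h)
round 3: derive reach(a,j) via R1 from reach(a,f), reach(f,j)
round 3: derive reach(i,a) via R1 from reach(i,f), reach(f,a)
round 3: derive reach(i,e) via R1 from reach(i,b), reach(b,e)
round 3: derive reach(i,i) via R1 from reach(i,f), reach(f,i)
round 3: derive reach(j,h) via R1 from reach(j,f), reach(f,h)
round 3: derive reach(j,j) via R1 from reach(j,f), reach(f,j)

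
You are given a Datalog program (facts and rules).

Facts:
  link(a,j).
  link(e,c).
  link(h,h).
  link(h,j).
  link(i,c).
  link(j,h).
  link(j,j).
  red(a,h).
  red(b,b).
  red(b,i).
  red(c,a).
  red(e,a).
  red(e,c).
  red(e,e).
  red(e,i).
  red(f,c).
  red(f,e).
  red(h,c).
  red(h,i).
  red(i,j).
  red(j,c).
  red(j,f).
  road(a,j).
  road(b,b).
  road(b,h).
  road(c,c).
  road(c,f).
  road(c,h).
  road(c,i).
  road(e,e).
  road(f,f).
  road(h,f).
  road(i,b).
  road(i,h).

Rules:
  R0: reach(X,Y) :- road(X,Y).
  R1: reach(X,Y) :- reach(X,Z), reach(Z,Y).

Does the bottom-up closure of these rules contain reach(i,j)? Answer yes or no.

no

round 1: derive reach(a,j) via R0 from road(a,j)
round 1: derive reach(b,b) via R0 from road(b,b)
round 1: derive reach(b,h) via R0 from road(b,h)
round 1: derive reach(c,c) via R0 from road(c,c)
round 1: derive reach(c,f) via R0 from road(c,f)
round 1: derive reach(c,h) via R0 from road(c,h)
round 1: derive reach(c,i) via R0 from road(c,i)
round 1: derive reach(e,e) via R0 from road(e,e)
round 1: derive reach(f,f) via R0 from road(f,f)
round 1: derive reach(h,f) via R0 from road(h,f)
round 1: derive reach(i,b) via R0 from road(i,b)
round 1: derive reach(i,h) via R0 from road(i,h)
round 2: derive reach(b,f) via R1 from reach(b,h), reach(h,f)
round 2: derive reach(c,b) via R1 from reach(c,i), reach(i,b)
round 2: derive reach(i,f) via R1 from reach(i,h), reach(h,f)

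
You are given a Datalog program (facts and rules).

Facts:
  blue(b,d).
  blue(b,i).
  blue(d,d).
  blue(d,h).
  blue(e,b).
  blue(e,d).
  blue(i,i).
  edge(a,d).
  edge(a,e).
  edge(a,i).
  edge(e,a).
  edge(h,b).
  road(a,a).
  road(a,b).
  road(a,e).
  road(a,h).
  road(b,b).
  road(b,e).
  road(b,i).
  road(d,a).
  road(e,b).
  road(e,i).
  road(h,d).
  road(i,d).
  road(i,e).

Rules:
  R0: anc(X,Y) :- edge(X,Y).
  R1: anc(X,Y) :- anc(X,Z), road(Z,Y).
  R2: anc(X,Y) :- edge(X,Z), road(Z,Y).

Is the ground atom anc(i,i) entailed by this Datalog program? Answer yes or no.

round 1: derive anc(a,d) via R0 from edge(a,d)
round 1: derive anc(a,e) via R0 from edge(a,e)
round 1: derive anc(a,i) via R0 from edge(a,i)
round 1: derive anc(e,a) via R0 from edge(e,a)
round 1: derive anc(h,b) via R0 from edge(h,b)
round 1: derive anc(a,a) via R2 from edge(a,d), road(d,a)
round 1: derive anc(a,b) via R2 from edge(a,e), road(e,b)
round 1: derive anc(e,b) via R2 from edge(e,a), road(a,b)
round 1: derive anc(e,e) via R2 from edge(e,a), road(a,e)
round 1: derive anc(e,h) via R2 from edge(e,a), road(a,h)
round 1: derive anc(h,e) via R2 from edge(h,b), road(b,e)
round 1: derive anc(h,i) via R2 from edge(h,b), road(b,i)
round 2: derive anc(a,h) via R1 from anc(a,a), road(a,h)
round 2: derive anc(e,d) via R1 from anc(e,h), road(h,d)
round 2: derive anc(e,i) via R1 from anc(e,b), road(b,i)
round 2: derive anc(h,d) via R1 from anc(h,i), road(i,d)
round 3: derive anc(h,a) via R1 from anc(h,d), road(d,a)
round 4: derive anc(h,h) via R1 from anc(h,a), road(a,h)

no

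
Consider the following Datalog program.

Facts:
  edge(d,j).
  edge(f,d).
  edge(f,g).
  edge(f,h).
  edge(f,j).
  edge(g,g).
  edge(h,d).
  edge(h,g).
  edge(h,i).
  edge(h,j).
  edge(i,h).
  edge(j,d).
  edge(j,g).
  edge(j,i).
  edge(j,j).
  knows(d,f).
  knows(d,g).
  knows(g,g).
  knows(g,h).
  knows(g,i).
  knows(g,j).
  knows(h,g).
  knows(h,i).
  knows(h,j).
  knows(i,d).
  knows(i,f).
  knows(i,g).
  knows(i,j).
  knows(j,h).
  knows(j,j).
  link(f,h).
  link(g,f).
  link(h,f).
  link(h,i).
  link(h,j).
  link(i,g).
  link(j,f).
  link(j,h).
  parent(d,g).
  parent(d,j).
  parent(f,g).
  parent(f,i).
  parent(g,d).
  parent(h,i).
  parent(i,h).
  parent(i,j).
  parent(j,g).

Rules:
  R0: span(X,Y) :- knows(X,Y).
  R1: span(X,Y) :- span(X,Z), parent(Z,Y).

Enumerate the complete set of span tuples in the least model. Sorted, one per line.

round 1: derive span(d,f) via R0 from knows(d,f)
round 1: derive span(d,g) via R0 from knows(d,g)
round 1: derive span(g,g) via R0 from knows(g,g)
round 1: derive span(g,h) via R0 from knows(g,h)
round 1: derive span(g,i) via R0 from knows(g,i)
round 1: derive span(g,j) via R0 from knows(g,j)
round 1: derive span(h,g) via R0 from knows(h,g)
round 1: derive span(h,i) via R0 from knows(h,i)
round 1: derive span(h,j) via R0 from knows(h,j)
round 1: derive span(i,d) via R0 from knows(i,d)
round 1: derive span(i,f) via R0 from knows(i,f)
round 1: derive span(i,g) via R0 from knows(i,g)
round 1: derive span(i,j) via R0 from knows(i,j)
round 1: derive span(j,h) via R0 from knows(j,h)
round 1: derive span(j,j) via R0 from knows(j,j)
round 2: derive span(d,d) via R1 from span(d,g), parent(g,d)
round 2: derive span(d,i) via R1 from span(d,f), parent(f,i)
round 2: derive span(g,d) via R1 from span(g,g), parent(g,d)
round 2: derive span(h,d) via R1 from span(h,g), parent(g,d)
round 2: derive span(h,h) via R1 from span(h,i), parent(i,h)
round 2: derive span(i,i) via R1 from span(i,f), parent(f,i)
round 2: derive span(j,g) via R1 from span(j,j), parent(j,g)
round 2: derive span(j,i) via R1 from span(j,h), parent(h,i)
round 3: derive span(d,h) via R1 from span(d,i), parent(i,h)
round 3: derive span(d,j) via R1 from span(d,d), parent(d,j)
round 3: derive span(i,h) via R1 from span(i,i), parent(i,h)
round 3: derive span(j,d) via R1 from span(j,g), parent(g,d)

span(d,d)
span(d,f)
span(d,g)
span(d,h)
span(d,i)
span(d,j)
span(g,d)
span(g,g)
span(g,h)
span(g,i)
span(g,j)
span(h,d)
span(h,g)
span(h,h)
span(h,i)
span(h,j)
span(i,d)
span(i,f)
span(i,g)
span(i,h)
span(i,i)
span(i,j)
span(j,d)
span(j,g)
span(j,h)
span(j,i)
span(j,j)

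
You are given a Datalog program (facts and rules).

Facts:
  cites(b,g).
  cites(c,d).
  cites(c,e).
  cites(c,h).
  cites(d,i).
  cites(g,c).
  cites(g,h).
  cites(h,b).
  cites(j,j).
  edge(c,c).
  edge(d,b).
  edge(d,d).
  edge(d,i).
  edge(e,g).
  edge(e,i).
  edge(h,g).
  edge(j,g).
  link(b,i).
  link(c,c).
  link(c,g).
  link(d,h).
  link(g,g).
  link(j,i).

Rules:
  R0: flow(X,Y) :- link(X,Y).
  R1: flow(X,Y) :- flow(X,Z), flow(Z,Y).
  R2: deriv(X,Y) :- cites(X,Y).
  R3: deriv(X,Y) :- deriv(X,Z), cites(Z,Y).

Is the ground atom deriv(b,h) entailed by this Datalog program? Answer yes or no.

yes

round 1: derive deriv(b,g) via R2 from cites(b,g)
round 1: derive deriv(c,d) via R2 from cites(c,d)
round 1: derive deriv(c,e) via R2 from cites(c,e)
round 1: derive deriv(c,h) via R2 from cites(c,h)
round 1: derive deriv(d,i) via R2 from cites(d,i)
round 1: derive deriv(g,c) via R2 from cites(g,c)
round 1: derive deriv(g,h) via R2 from cites(g,h)
round 1: derive deriv(h,b) via R2 from cites(h,b)
round 1: derive deriv(j,j) via R2 from cites(j,j)
round 2: derive deriv(b,c) via R3 from deriv(b,g), cites(g,c)
round 2: derive deriv(b,h) via R3 from deriv(b,g), cites(g,h)
round 2: derive deriv(c,b) via R3 from deriv(c,h), cites(h,b)
round 2: derive deriv(c,i) via R3 from deriv(c,d), cites(d,i)
round 2: derive deriv(g,b) via R3 from deriv(g,h), cites(h,b)
round 2: derive deriv(g,d) via R3 from deriv(g,c), cites(c,d)
round 2: derive deriv(g,e) via R3 from deriv(g,c), cites(c,e)
round 2: derive deriv(h,g) via R3 from deriv(h,b), cites(b,g)
round 3: derive deriv(b,b) via R3 from deriv(b,h), cites(h,b)
round 3: derive deriv(b,d) via R3 from deriv(b,c), cites(c,d)
round 3: derive deriv(b,e) via R3 from deriv(b,c), cites(c,e)
round 3: derive deriv(c,g) via R3 from deriv(c,b), cites(b,g)
round 3: derive deriv(g,g) via R3 from deriv(g,b), cites(b,g)
round 3: derive deriv(g,i) via R3 from deriv(g,d), cites(d,i)
round 3: derive deriv(h,c) via R3 from deriv(h,g), cites(g,c)
round 3: derive deriv(h,h) via R3 from deriv(h,g), cites(g,h)
round 4: derive deriv(b,i) via R3 from deriv(b,d), cites(d,i)
round 4: derive deriv(c,c) via R3 from deriv(c,g), cites(g,c)
round 4: derive deriv(h,d) via R3 from deriv(h,c), cites(c,d)
round 4: derive deriv(h,e) via R3 from deriv(h,c), cites(c,e)
round 5: derive deriv(h,i) via R3 from deriv(h,d), cites(d,i)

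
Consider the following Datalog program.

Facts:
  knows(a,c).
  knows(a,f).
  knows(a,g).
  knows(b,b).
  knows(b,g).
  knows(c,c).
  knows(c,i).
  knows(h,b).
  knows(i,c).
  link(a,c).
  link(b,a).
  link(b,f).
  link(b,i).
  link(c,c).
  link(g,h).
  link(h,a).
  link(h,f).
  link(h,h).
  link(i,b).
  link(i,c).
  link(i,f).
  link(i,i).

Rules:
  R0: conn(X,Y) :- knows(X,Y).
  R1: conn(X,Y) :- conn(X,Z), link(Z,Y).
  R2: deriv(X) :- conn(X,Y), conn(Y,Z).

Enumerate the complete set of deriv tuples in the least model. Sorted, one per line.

round 1: derive conn(a,c) via R0 from knows(a,c)
round 1: derive conn(a,f) via R0 from knows(a,f)
round 1: derive conn(a,g) via R0 from knows(a,g)
round 1: derive conn(b,b) via R0 from knows(b,b)
round 1: derive conn(b,g) via R0 from knows(b,g)
round 1: derive conn(c,c) via R0 from knows(c,c)
round 1: derive conn(c,i) via R0 from knows(c,i)
round 1: derive conn(h,b) via R0 from knows(h,b)
round 1: derive conn(i,c) via R0 from knows(i,c)
round 2: derive conn(a,h) via R1 from conn(a,g), link(g,h)
round 2: derive conn(b,a) via R1 from conn(b,b), link(b,a)
round 2: derive conn(b,f) via R1 from conn(b,b), link(b,f)
round 2: derive conn(b,h) via R1 from conn(b,g), link(g,h)
round 2: derive conn(b,i) via R1 from conn(b,b), link(b,i)
round 2: derive conn(c,b) via R1 from conn(c,i), link(i,b)
round 2: derive conn(c,f) via R1 from conn(c,i), link(i,f)
round 2: derive conn(h,a) via R1 from conn(h,b), link(b,a)
round 2: derive conn(h,f) via R1 from conn(h,b), link(b,f)
round 2: derive conn(h,i) via R1 from conn(h,b), link(b,i)
round 2: derive deriv(a) via R2 from conn(a,c), conn(c,c)
round 2: derive deriv(b) via R2 from conn(b,b), conn(b,b)
round 2: derive deriv(c) via R2 from conn(c,c), conn(c,c)
round 2: derive deriv(h) via R2 from conn(h,b), conn(b,b)
round 2: derive deriv(i) via R2 from conn(i,c), conn(c,c)
round 3: derive conn(a,a) via R1 from conn(a,h), link(h,a)
round 3: derive conn(b,c) via R1 from conn(b,a), link(a,c)
round 3: derive conn(c,a) via R1 from conn(c,b), link(b,a)
round 3: derive conn(h,c) via R1 from conn(h,a), link(a,c)

deriv(a)
deriv(b)
deriv(c)
deriv(h)
deriv(i)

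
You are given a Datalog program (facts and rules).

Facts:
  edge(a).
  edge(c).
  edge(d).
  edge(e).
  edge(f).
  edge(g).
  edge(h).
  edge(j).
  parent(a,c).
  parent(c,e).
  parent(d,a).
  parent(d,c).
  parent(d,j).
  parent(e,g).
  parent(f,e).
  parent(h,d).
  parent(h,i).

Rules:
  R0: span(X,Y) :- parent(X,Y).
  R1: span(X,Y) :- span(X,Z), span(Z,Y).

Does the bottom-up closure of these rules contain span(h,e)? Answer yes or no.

round 1: derive span(a,c) via R0 from parent(a,c)
round 1: derive span(c,e) via R0 from parent(c,e)
round 1: derive span(d,a) via R0 from parent(d,a)
round 1: derive span(d,c) via R0 from parent(d,c)
round 1: derive span(d,j) via R0 from parent(d,j)
round 1: derive span(e,g) via R0 from parent(e,g)
round 1: derive span(f,e) via R0 from parent(f,e)
round 1: derive span(h,d) via R0 from parent(h,d)
round 1: derive span(h,i) via R0 from parent(h,i)
round 2: derive span(a,e) via R1 from span(a,c), span(c,e)
round 2: derive span(c,g) via R1 from span(c,e), span(e,g)
round 2: derive span(d,e) via R1 from span(d,c), span(c,e)
round 2: derive span(f,g) via R1 from span(f,e), span(e,g)
round 2: derive span(h,a) via R1 from span(h,d), span(d,a)
round 2: derive span(h,c) via R1 from span(h,d), span(d,c)
round 2: derive span(h,j) via R1 from span(h,d), span(d,j)
round 3: derive span(a,g) via R1 from span(a,c), span(c,g)
round 3: derive span(d,g) via R1 from span(d,c), span(c,g)
round 3: derive span(h,e) via R1 from span(h,a), span(a,e)
round 3: derive span(h,g) via R1 from span(h,c), span(c,g)

yes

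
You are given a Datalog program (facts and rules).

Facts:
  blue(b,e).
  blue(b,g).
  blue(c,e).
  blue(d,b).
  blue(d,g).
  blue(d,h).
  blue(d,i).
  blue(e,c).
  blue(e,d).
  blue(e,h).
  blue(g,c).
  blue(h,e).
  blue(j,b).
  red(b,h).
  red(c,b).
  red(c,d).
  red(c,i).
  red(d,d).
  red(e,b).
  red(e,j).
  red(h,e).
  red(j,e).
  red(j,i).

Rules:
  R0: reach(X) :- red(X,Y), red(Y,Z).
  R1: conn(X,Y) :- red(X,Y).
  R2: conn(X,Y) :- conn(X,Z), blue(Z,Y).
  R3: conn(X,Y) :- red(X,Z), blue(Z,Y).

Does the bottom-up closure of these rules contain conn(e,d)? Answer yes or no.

round 1: derive conn(b,h) via R1 from red(b,h)
round 1: derive conn(c,b) via R1 from red(c,b)
round 1: derive conn(c,d) via R1 from red(c,d)
round 1: derive conn(c,i) via R1 from red(c,i)
round 1: derive conn(d,d) via R1 from red(d,d)
round 1: derive conn(e,b) via R1 from red(e,b)
round 1: derive conn(e,j) via R1 from red(e,j)
round 1: derive conn(h,e) via R1 from red(h,e)
round 1: derive conn(j,e) via R1 from red(j,e)
round 1: derive conn(j,i) via R1 from red(j,i)
round 1: derive conn(b,e) via R3 from red(b,h), blue(h,e)
round 1: derive conn(c,e) via R3 from red(c,b), blue(b,e)
round 1: derive conn(c,g) via R3 from red(c,b), blue(b,g)
round 1: derive conn(c,h) via R3 from red(c,d), blue(d,h)
round 1: derive conn(d,b) via R3 from red(d,d), blue(d,b)
round 1: derive conn(d,g) via R3 from red(d,d), blue(d,g)
round 1: derive conn(d,h) via R3 from red(d,d), blue(d,h)
round 1: derive conn(d,i) via R3 from red(d,d), blue(d,i)
round 1: derive conn(e,e) via R3 from red(e,b), blue(b,e)
round 1: derive conn(e,g) via R3 from red(e,b), blue(b,g)
round 1: derive conn(h,c) via R3 from red(h,e), blue(e,c)
round 1: derive conn(h,d) via R3 from red(h,e), blue(e,d)
round 1: derive conn(h,h) via R3 from red(h,e), blue(e,h)
round 1: derive conn(j,c) via R3 from red(j,e), blue(e,c)
round 1: derive conn(j,d) via R3 from red(j,e), blue(e,d)
round 1: derive conn(j,h) via R3 from red(j,e), blue(e,h)
round 2: derive conn(b,c) via R2 from conn(b,e), blue(e,c)
round 2: derive conn(b,d) via R2 from conn(b,e), blue(e,d)
round 2: derive conn(c,c) via R2 from conn(c,e), blue(e,c)
round 2: derive conn(d,c) via R2 from conn(d,g), blue(g,c)
round 2: derive conn(d,e) via R2 from conn(d,b), blue(b,e)
round 2: derive conn(e,c) via R2 from conn(e,e), blue(e,c)
round 2: derive conn(e,d) via R2 from conn(e,e), blue(e,d)
round 2: derive conn(e,h) via R2 from conn(e,e), blue(e,h)
round 2: derive conn(h,b) via R2 from conn(h,d), blue(d,b)
round 2: derive conn(h,g) via R2 from conn(h,d), blue(d,g)
round 2: derive conn(h,i) via R2 from conn(h,d), blue(d,i)
round 2: derive conn(j,b) via R2 from conn(j,d), blue(d,b)
round 2: derive conn(j,g) via R2 from conn(j,d), blue(d,g)
round 3: derive conn(b,b) via R2 from conn(b,d), blue(d,b)
round 3: derive conn(b,g) via R2 from conn(b,d), blue(d,g)
round 3: derive conn(b,i) via R2 from conn(b,d), blue(d,i)
round 3: derive conn(e,i) via R2 from conn(e,d), blue(d,i)

yes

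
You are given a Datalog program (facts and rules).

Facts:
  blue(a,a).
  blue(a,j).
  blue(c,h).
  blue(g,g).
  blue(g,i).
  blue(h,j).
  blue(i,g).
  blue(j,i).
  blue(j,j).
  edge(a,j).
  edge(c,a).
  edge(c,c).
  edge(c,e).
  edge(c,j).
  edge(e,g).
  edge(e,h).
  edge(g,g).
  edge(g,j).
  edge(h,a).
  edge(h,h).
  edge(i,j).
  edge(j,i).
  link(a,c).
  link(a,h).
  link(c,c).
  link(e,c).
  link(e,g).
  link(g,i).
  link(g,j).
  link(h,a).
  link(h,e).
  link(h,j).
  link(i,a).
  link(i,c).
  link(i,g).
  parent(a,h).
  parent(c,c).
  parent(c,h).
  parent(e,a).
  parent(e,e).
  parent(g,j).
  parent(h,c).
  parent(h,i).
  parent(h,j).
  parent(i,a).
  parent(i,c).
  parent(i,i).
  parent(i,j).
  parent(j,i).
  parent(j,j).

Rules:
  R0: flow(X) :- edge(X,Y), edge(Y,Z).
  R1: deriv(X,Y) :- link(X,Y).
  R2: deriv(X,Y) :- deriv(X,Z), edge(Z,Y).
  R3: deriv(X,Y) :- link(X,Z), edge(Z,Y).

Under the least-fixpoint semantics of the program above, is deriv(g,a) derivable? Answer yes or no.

round 1: derive deriv(a,c) via R1 from link(a,c)
round 1: derive deriv(a,h) via R1 from link(a,h)
round 1: derive deriv(c,c) via R1 from link(c,c)
round 1: derive deriv(e,c) via R1 from link(e,c)
round 1: derive deriv(e,g) via R1 from link(e,g)
round 1: derive deriv(g,i) via R1 from link(g,i)
round 1: derive deriv(g,j) via R1 from link(g,j)
round 1: derive deriv(h,a) via R1 from link(h,a)
round 1: derive deriv(h,e) via R1 from link(h,e)
round 1: derive deriv(h,j) via R1 from link(h,j)
round 1: derive deriv(i,a) via R1 from link(i,a)
round 1: derive deriv(i,c) via R1 from link(i,c)
round 1: derive deriv(i,g) via R1 from link(i,g)
round 1: derive deriv(a,a) via R3 from link(a,c), edge(c,a)
round 1: derive deriv(a,e) via R3 from link(a,c), edge(c,e)
round 1: derive deriv(a,j) via R3 from link(a,c), edge(c,j)
round 1: derive deriv(c,a) via R3 from link(c,c), edge(c,a)
round 1: derive deriv(c,e) via R3 from link(c,c), edge(c,e)
round 1: derive deriv(c,j) via R3 from link(c,c), edge(c,j)
round 1: derive deriv(e,a) via R3 from link(e,c), edge(c,a)
round 1: derive deriv(e,e) via R3 from link(e,c), edge(c,e)
round 1: derive deriv(e,j) via R3 from link(e,c), edge(c,j)
round 1: derive deriv(h,g) via R3 from link(h,e), edge(e,g)
round 1: derive deriv(h,h) via R3 from link(h,e), edge(e,h)
round 1: derive deriv(h,i) via R3 from link(h,j), edge(j,i)
round 1: derive deriv(i,e) via R3 from link(i,c), edge(c,e)
round 1: derive deriv(i,j) via R3 from link(i,a), edge(a,j)
round 2: derive deriv(a,g) via R2 from deriv(a,e), edge(e,g)
round 2: derive deriv(a,i) via R2 from deriv(a,j), edge(j,i)
round 2: derive deriv(c,g) via R2 from deriv(c,e), edge(e,g)
round 2: derive deriv(c,h) via R2 from deriv(c,e), edge(e,h)
round 2: derive deriv(c,i) via R2 from deriv(c,j), edge(j,i)
round 2: derive deriv(e,h) via R2 from deriv(e,e), edge(e,h)
round 2: derive deriv(e,i) via R2 from deriv(e,j), edge(j,i)
round 2: derive deriv(i,h) via R2 from deriv(i,e), edge(e,h)
round 2: derive deriv(i,i) via R2 from deriv(i,j), edge(j,i)

no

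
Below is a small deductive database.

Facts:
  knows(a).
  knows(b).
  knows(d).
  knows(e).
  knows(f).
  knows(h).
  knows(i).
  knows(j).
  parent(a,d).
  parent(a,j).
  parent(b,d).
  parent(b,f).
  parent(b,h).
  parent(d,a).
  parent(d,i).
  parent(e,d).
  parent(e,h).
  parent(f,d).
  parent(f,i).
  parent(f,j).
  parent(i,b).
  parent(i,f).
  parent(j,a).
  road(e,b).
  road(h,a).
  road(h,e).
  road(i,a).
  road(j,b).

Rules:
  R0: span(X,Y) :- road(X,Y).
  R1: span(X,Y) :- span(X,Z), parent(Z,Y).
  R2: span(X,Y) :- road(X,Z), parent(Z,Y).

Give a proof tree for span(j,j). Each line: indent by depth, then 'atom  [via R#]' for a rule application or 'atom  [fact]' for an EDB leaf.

span(j,j)  [via R1]
  span(j,f)  [via R2]
    road(j,b)  [fact]
    parent(b,f)  [fact]
  parent(f,j)  [fact]

round 1: derive span(e,b) via R0 from road(e,b)
round 1: derive span(h,a) via R0 from road(h,a)
round 1: derive span(h,e) via R0 from road(h,e)
round 1: derive span(i,a) via R0 from road(i,a)
round 1: derive span(j,b) via R0 from road(j,b)
round 1: derive span(e,d) via R2 from road(e,b), parent(b,d)
round 1: derive span(e,f) via R2 from road(e,b), parent(b,f)
round 1: derive span(e,h) via R2 from road(e,b), parent(b,h)
round 1: derive span(h,d) via R2 from road(h,a), parent(a,d)
round 1: derive span(h,h) via R2 from road(h,e), parent(e,h)
round 1: derive span(h,j) via R2 from road(h,a), parent(a,j)
round 1: derive span(i,d) via R2 from road(i,a), parent(a,d)
round 1: derive span(i,j) via R2 from road(i,a), parent(a,j)
round 1: derive span(j,d) via R2 from road(j,b), parent(b,d)
round 1: derive span(j,f) via R2 from road(j,b), parent(b,f)
round 1: derive span(j,h) via R2 from road(j,b), parent(b,h)
round 2: derive span(e,a) via R1 from span(e,d), parent(d,a)
round 2: derive span(e,i) via R1 from span(e,d), parent(d,i)
round 2: derive span(e,j) via R1 from span(e,f), parent(f,j)
round 2: derive span(h,i) via R1 from span(h,d), parent(d,i)
round 2: derive span(i,i) via R1 from span(i,d), parent(d,i)
round 2: derive span(j,a) via R1 from span(j,d), parent(d,a)
round 2: derive span(j,i) via R1 from span(j,d), parent(d,i)
round 2: derive span(j,j) via R1 from span(j,f), parent(f,j)
round 3: derive span(h,b) via R1 from span(h,i), parent(i,b)
round 3: derive span(h,f) via R1 from span(h,i), parent(i,f)
round 3: derive span(i,b) via R1 from span(i,i), parent(i,b)
round 3: derive span(i,f) via R1 from span(i,i), parent(i,f)
round 4: derive span(i,h) via R1 from span(i,b), parent(b,h)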